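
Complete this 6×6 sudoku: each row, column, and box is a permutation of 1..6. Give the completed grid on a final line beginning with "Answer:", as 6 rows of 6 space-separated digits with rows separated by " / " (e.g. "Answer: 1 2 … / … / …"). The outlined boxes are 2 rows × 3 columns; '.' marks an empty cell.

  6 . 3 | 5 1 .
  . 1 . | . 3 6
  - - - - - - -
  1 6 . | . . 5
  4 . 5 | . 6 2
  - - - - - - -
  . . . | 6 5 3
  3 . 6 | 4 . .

Step 1. [r1c2∈{2,4}] across row 1, 2 lands solely at r1c2 ⇒ r1c2=2.
Step 2. [r5c3∈{1,2,4}] row 5 places 1 nowhere but r5c3. So r5c3=1.
Step 3. [r3c4∈{3}] nothing but 3 survives at r3c4 ⇒ r3c4=3.
Step 4. [r1c6∈{4}] r1c6's peers cover all but 4, so r1c6=4.
Step 5. [r2c3∈{4}] r2c3 has the single candidate 4. So r2c3=4.
Step 6. [r5c1∈{2}] nothing but 2 survives at r5c1. So r5c1=2.
Step 7. [r2c1∈{5}] only 5 remains possible at r2c1, so r2c1=5.
Step 8. [r3c5∈{4}] r3c5's peers cover all but 4. So r3c5=4.
Step 9. [r6c2∈{5}] nothing but 5 survives at r6c2. So r6c2=5.
Step 10. [r6c5∈{2}] r6c5 is down to just 2 ⇒ r6c5=2.
Step 11. [r5c2∈{4}] only 4 remains possible at r5c2, so r5c2=4.
Step 12. [r4c2∈{3}] r4c2 is down to just 3 ⇒ r4c2=3.
Step 13. [r2c4∈{2}] r2c4 has the single candidate 2, so r2c4=2.
Step 14. [r3c3∈{2}] r3c3 has the single candidate 2 ⇒ r3c3=2.
Step 15. [r4c4∈{1}] r4c4 has the single candidate 1. So r4c4=1.
Step 16. [r6c6∈{1}] only 1 remains possible at r6c6 ⇒ r6c6=1.

Answer: 6 2 3 5 1 4 / 5 1 4 2 3 6 / 1 6 2 3 4 5 / 4 3 5 1 6 2 / 2 4 1 6 5 3 / 3 5 6 4 2 1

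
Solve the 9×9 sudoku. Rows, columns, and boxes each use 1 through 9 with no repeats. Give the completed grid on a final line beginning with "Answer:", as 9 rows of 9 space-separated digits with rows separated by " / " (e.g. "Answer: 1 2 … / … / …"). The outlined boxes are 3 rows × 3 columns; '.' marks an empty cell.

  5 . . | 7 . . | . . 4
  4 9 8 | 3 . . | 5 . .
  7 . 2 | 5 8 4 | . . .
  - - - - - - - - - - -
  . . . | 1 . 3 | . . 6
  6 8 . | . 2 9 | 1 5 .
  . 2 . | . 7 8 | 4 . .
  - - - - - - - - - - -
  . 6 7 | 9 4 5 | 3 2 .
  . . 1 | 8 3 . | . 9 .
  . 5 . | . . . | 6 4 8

Step 1. [r6c8∈{3}] only 3 remains possible at r6c8 ⇒ r6c8=3.
Step 2. [r4c1∈{9}] nothing but 9 survives at r4c1, so r4c1=9.
Step 3. [r8c6∈{2,6,7}] in row 8, 6 fits only at r8c6, so r8c6=6.
Step 4. [r2c9∈{1,2,7}] 2 has one home in col 9: r2c9. So r2c9=2.
Step 5. [r2c6∈{1}] r2c6 has the single candidate 1. So r2c6=1.
Step 6. [r5c3∈{3,4}] in row 5, 3 fits only at r5c3 ⇒ r5c3=3.
Step 7. [r5c9∈{7}] r5c9's peers cover all but 7. So r5c9=7.
Step 8. [r3c8∈{1,6}] r3c8 is the only open cell in row 3 admitting 6, so r3c8=6.
Step 9. [r3c9∈{1,3,9}] 3 has one home in col 9: r3c9, so r3c9=3.
Step 10. [r4c8∈{8}] nothing but 8 survives at r4c8 ⇒ r4c8=8.
Step 11. [r1c5∈{6,9}] col 5 places 9 nowhere but r1c5 ⇒ r1c5=9.
Step 12. [r4c3∈{4,5}] 4 has one home in col 3: r4c3. So r4c3=4.
Step 13. [r9c4∈{2}] r9c4 is down to just 2. So r9c4=2.
Step 14. [r1c2∈{1,3}] across row 1, 3 lands solely at r1c2 ⇒ r1c2=3.
Step 15. [r1c8∈{1}] only 1 remains possible at r1c8. So r1c8=1.
Step 16. [r6c1∈{1}] nothing but 1 survives at r6c1, so r6c1=1.
Step 17. [r8c1∈{2}] r8c1 is down to just 2. So r8c1=2.
Step 18. [r1c7∈{8}] only 8 remains possible at r1c7. So r1c7=8.
Step 19. [r9c5∈{1}] r9c5 has the single candidate 1, so r9c5=1.
Step 20. [r1c3∈{6}] nothing but 6 survives at r1c3, so r1c3=6.
Step 21. [r2c5∈{6}] only 6 remains possible at r2c5 ⇒ r2c5=6.
Step 22. [r3c7∈{9}] r3c7 has the single candidate 9. So r3c7=9.
Step 23. [r4c5∈{5}] r4c5 is down to just 5 ⇒ r4c5=5.
Step 24. [r6c3∈{5}] r6c3's peers cover all but 5 ⇒ r6c3=5.
Step 25. [r9c6∈{7}] r9c6's peers cover all but 7 ⇒ r9c6=7.
Step 26. [r4c2∈{7}] r4c2 is down to just 7. So r4c2=7.
Step 27. [r8c9∈{5}] only 5 remains possible at r8c9. So r8c9=5.
Step 28. [r5c4∈{4}] r5c4's peers cover all but 4 ⇒ r5c4=4.
Step 29. [r1c6∈{2}] nothing but 2 survives at r1c6, so r1c6=2.
Step 30. [r6c4∈{6}] r6c4 is down to just 6 ⇒ r6c4=6.
Step 31. [r7c9∈{1}] only 1 remains possible at r7c9. So r7c9=1.
Step 32. [r8c7∈{7}] r8c7 has the single candidate 7, so r8c7=7.
Step 33. [r8c2∈{4}] only 4 remains possible at r8c2, so r8c2=4.
Step 34. [r2c8∈{7}] r2c8 is down to just 7 ⇒ r2c8=7.
Step 35. [r3c2∈{1}] only 1 remains possible at r3c2. So r3c2=1.
Step 36. [r9c3∈{9}] r9c3's peers cover all but 9. So r9c3=9.
Step 37. [r6c9∈{9}] nothing but 9 survives at r6c9. So r6c9=9.
Step 38. [r4c7∈{2}] r4c7 has the single candidate 2. So r4c7=2.
Step 39. [r7c1∈{8}] r7c1's peers cover all but 8, so r7c1=8.
Step 40. [r9c1∈{3}] r9c1 has the single candidate 3 ⇒ r9c1=3.

Answer: 5 3 6 7 9 2 8 1 4 / 4 9 8 3 6 1 5 7 2 / 7 1 2 5 8 4 9 6 3 / 9 7 4 1 5 3 2 8 6 / 6 8 3 4 2 9 1 5 7 / 1 2 5 6 7 8 4 3 9 / 8 6 7 9 4 5 3 2 1 / 2 4 1 8 3 6 7 9 5 / 3 5 9 2 1 7 6 4 8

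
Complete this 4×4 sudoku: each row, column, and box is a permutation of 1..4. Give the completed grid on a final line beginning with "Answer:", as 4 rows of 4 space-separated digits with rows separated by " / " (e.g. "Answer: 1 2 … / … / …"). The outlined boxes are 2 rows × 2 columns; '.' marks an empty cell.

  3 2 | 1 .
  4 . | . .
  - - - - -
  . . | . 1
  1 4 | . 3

Step 1. [r4c3∈{2}] r4c3's peers cover all but 2 ⇒ r4c3=2.
Step 2. [r1c4∈{4}] r1c4 is down to just 4. So r1c4=4.
Step 3. [r3c3∈{4}] r3c3 has the single candidate 4 ⇒ r3c3=4.
Step 4. [r2c2∈{1}] nothing but 1 survives at r2c2, so r2c2=1.
Step 5. [r3c1∈{2}] r3c1 has the single candidate 2, so r3c1=2.
Step 6. [r3c2∈{3}] r3c2 is down to just 3. So r3c2=3.
Step 7. [r2c3∈{3}] r2c3's peers cover all but 3 ⇒ r2c3=3.
Step 8. [r2c4∈{2}] only 2 remains possible at r2c4, so r2c4=2.

Answer: 3 2 1 4 / 4 1 3 2 / 2 3 4 1 / 1 4 2 3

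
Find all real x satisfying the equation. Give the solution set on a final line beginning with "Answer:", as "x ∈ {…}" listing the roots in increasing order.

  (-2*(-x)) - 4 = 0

Step 1. [(-2*(-x)) - 4 = 0] -2 | LHS and -2 | 0: pull -2 out, so factor: (-x) + 2 = 0.
Step 2. [(-x) + 2 = 0] the outer +2 inverts by subtracting 2. So sub: -x = -2.
Step 3. [-x = -2] flip signs both sides. So neg: x = 2.

Answer: x ∈ {2}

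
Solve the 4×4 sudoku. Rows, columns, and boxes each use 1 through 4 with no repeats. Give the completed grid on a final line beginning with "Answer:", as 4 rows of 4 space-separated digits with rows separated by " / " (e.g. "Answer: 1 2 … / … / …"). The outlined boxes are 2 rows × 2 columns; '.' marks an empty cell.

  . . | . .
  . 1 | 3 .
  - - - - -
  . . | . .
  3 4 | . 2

Step 1. [r1c3∈{1,2,4}] r1c3 is the only open cell in col 3 admitting 2 ⇒ r1c3=2.
Step 2. [r3c1∈{1,2}] 1 has one home in col 1: r3c1 ⇒ r3c1=1.
Step 3. [r2c4∈{4}] only 4 remains possible at r2c4 ⇒ r2c4=4.
Step 4. [r1c2∈{3}] r1c2 has the single candidate 3. So r1c2=3.
Step 5. [r4c3∈{1}] nothing but 1 survives at r4c3, so r4c3=1.
Step 6. [r2c1∈{2}] r2c1's peers cover all but 2, so r2c1=2.
Step 7. [r3c3∈{4}] only 4 remains possible at r3c3 ⇒ r3c3=4.
Step 8. [r1c4∈{1}] r1c4's peers cover all but 1 ⇒ r1c4=1.
Step 9. [r3c2∈{2}] r3c2's peers cover all but 2 ⇒ r3c2=2.
Step 10. [r1c1∈{4}] r1c1's peers cover all but 4, so r1c1=4.
Step 11. [r3c4∈{3}] nothing but 3 survives at r3c4 ⇒ r3c4=3.

Answer: 4 3 2 1 / 2 1 3 4 / 1 2 4 3 / 3 4 1 2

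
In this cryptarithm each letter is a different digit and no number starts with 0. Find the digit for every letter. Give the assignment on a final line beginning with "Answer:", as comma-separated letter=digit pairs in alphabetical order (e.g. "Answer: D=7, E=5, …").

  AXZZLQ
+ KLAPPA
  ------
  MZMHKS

Step 1. [col 1: Q + A ≡ S (mod 10)] several values work for S in column 1 (Q + A ≡ S (mod 10), carry-in 0); try S=0 ⇒ S=0.
Step 2. [col 1: Q + A ≡ S (mod 10)] several values work for Q in column 1 (Q + A ≡ S (mod 10), carry-in 0); try Q=7. So Q=7.
Step 3. [col 1: Q + A ≡ S (mod 10)] column 1: given Q=7, S=0, carry-in 0, and digits 0,7 already taken and all letters distinct, Q+A≡S (mod 10) forces A=3 ⇒ A=3.
Step 4. [col 2: L + P ≡ K (mod 10)] column 2 (L + P ≡ K (mod 10), carry-in 1) doesn't pin P yet; pick P=6 and continue ⇒ P=6.
Step 5. [col 2: L + P ≡ K (mod 10)] K=1 is one option consistent with column 2 (L + P ≡ K (mod 10), carry-in 1) — take it, so K=1.
Step 6. [col 2: L + P ≡ K (mod 10)] column 2 reads L+P+carry(1)=K with P=6, K=1; with digits 0,1,3,6,7 already taken and all letters distinct, the only value for L is 4. So L=4.
Step 7. [col 3: Z + P ≡ H (mod 10)] column 3 (Z + P ≡ H (mod 10), carry-in 1) doesn't pin Z yet; pick Z=2 and continue, so Z=2.
Step 8. [col 3: Z + P ≡ H (mod 10)] from column 3 (Z=2, P=6, carry-in 1, digits 0,1,2,3,4,6,7 already taken and all letters distinct): H must equal 9. So H=9.
Step 9. [col 4: Z + A ≡ M (mod 10)] from column 4 (Z=2, A=3, carry-in 0, digits 0,1,2,3,4,6,7,9 already taken and all letters distinct): M must equal 5 ⇒ M=5.
Step 10. [col 5: X + L ≡ Z (mod 10)] column 5 reads X+L+carry(0)=Z with L=4, Z=2; with digits 0,1,2,3,4,5,6,7,9 already taken and all letters distinct, the only value for X is 8. So X=8.

Answer: A=3, H=9, K=1, L=4, M=5, P=6, Q=7, S=0, X=8, Z=2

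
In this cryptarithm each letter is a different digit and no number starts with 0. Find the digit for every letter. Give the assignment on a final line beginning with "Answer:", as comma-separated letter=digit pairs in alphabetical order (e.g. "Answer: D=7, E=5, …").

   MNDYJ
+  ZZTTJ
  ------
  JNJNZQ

Step 1. [col 1: J + J ≡ Q (mod 10)] no forcing yet in column 1 (carry-in 0); Q=2 is free and consistent — try it, so Q=2.
Step 2. [col 1: J + J ≡ Q (mod 10)] column 1 (J + J ≡ Q (mod 10), carry-in 0) doesn't pin J yet; pick J=1 and continue. So J=1.
Step 3. [col 2: Y + T ≡ Z (mod 10)] no forcing yet in column 2 (carry-in 0); Z=7 is free and consistent — try it. So Z=7.
Step 4. [col 2: Y + T ≡ Z (mod 10)] several values work for Y in column 2 (Y + T ≡ Z (mod 10), carry-in 0); try Y=9. So Y=9.
Step 5. [col 2: Y + T ≡ Z (mod 10)] in column 2 we have Y+T≡Z with carry-in 0; given Y=9, Z=7 and digits 1,2,7,9 already taken and all letters distinct, that pins T to 8 ⇒ T=8.
Step 6. [col 3: D + T ≡ N (mod 10)] D=4 is one option consistent with column 3 (D + T ≡ N (mod 10), carry-in 1) — take it. So D=4.
Step 7. [col 3: D + T ≡ N (mod 10)] from column 3 (D=4, T=8, carry-in 1, digits 1,2,4,7,8,9 already taken and all letters distinct): N must equal 3 ⇒ N=3.
Step 8. [col 5: M + Z ≡ N (mod 10)] from column 5 (Z=7, N=3, carry-in 1, digits 1,2,3,4,7,8,9 already taken and all letters distinct): M must equal 5, so M=5.

Answer: D=4, J=1, M=5, N=3, Q=2, T=8, Y=9, Z=7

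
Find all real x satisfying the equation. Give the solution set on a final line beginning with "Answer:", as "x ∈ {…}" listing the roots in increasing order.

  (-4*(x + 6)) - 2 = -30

Step 1. [(-4*(x + 6)) - 2 = -30] peel the -2: add 2 from each side. So sub: -4*(x + 6) = -28.
Step 2. [-4*(x + 6) = -28] LHS = -4·(…); ÷-4 both sides. So div: x + 6 = 7.
Step 3. [x + 6 = 7] peel the +6: subtract 6 from each side. So sub: x = 1.

Answer: x ∈ {1}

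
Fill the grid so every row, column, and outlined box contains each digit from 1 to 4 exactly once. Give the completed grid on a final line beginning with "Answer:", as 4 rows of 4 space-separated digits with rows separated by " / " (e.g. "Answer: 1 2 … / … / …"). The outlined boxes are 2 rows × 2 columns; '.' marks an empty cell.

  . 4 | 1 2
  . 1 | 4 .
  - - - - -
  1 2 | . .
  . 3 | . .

Step 1. [r3c4∈{3,4}] row 3 places 4 nowhere but r3c4, so r3c4=4.
Step 2. [r1c1∈{3}] r1c1's peers cover all but 3, so r1c1=3.
Step 3. [r4c4∈{1}] r4c4 has the single candidate 1, so r4c4=1.
Step 4. [r2c4∈{3}] r2c4 is down to just 3 ⇒ r2c4=3.
Step 5. [r3c3∈{3}] r3c3 is down to just 3. So r3c3=3.
Step 6. [r4c1∈{4}] nothing but 4 survives at r4c1 ⇒ r4c1=4.
Step 7. [r4c3∈{2}] r4c3 is down to just 2, so r4c3=2.
Step 8. [r2c1∈{2}] only 2 remains possible at r2c1 ⇒ r2c1=2.

Answer: 3 4 1 2 / 2 1 4 3 / 1 2 3 4 / 4 3 2 1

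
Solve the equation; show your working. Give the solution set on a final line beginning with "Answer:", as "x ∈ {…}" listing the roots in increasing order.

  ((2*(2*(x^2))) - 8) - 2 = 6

Step 1. [((2*(2*(x^2))) - 8) - 2 = 6] -2 is outermost — add 2 both sides ⇒ sub: (2*(2*(x^2))) - 8 = 8.
Step 2. [(2*(2*(x^2))) - 8 = 8] add 8: x sits inside (… - 8), so sub: 2*(2*(x^2)) = 16.
Step 3. [2*(2*(x^2)) = 16] divide by the outer 2, so div: 2*(x^2) = 8.
Step 4. [2*(x^2) = 8] LHS = 2·(…); ÷2 both sides. So div: x^2 = 4.
Step 5. [x^2 = 4] √ both sides: 4 ≥ 0 gives two branches. So sqrt: x = 2 or -2.

Answer: x ∈ {-2, 2}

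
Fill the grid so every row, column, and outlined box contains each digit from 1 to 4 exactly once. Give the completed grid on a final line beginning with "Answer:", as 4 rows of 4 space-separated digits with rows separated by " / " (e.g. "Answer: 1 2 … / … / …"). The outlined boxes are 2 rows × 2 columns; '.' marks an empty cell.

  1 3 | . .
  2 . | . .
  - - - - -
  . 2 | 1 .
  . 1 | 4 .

Step 1. [r3c4∈{3}] r3c4 has the single candidate 3 ⇒ r3c4=3.
Step 2. [r1c4∈{2,4}] across row 1, 4 lands solely at r1c4 ⇒ r1c4=4.
Step 3. [r2c2∈{4}] r2c2 has the single candidate 4 ⇒ r2c2=4.
Step 4. [r4c1∈{3}] r4c1 is down to just 3, so r4c1=3.
Step 5. [r2c4∈{1}] r2c4 is down to just 1. So r2c4=1.
Step 6. [r1c3∈{2}] r1c3 has the single candidate 2. So r1c3=2.
Step 7. [r2c3∈{3}] r2c3 is down to just 3, so r2c3=3.
Step 8. [r3c1∈{4}] nothing but 4 survives at r3c1, so r3c1=4.
Step 9. [r4c4∈{2}] only 2 remains possible at r4c4. So r4c4=2.

Answer: 1 3 2 4 / 2 4 3 1 / 4 2 1 3 / 3 1 4 2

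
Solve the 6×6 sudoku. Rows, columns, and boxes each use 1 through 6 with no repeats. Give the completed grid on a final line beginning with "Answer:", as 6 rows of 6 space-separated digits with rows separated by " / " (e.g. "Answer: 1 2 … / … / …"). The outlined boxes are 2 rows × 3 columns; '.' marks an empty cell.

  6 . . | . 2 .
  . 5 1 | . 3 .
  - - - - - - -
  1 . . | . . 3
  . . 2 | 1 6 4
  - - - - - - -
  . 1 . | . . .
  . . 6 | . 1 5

Step 1. [r6c2∈{2,3,4}] col 2 places 2 nowhere but r6c2. So r6c2=2.
Step 2. [r5c5∈{4}] r5c5 is down to just 4, so r5c5=4.
Step 3. [r4c1∈{3,5}] 5 has one home in row 4: r4c1 ⇒ r4c1=5.
Step 4. [r5c1∈{3}] r5c1 has the single candidate 3. So r5c1=3.
Step 5. [r1c3∈{3,4}] 3 has one home in col 3: r1c3, so r1c3=3.
Step 6. [r1c2∈{4}] r1c2's peers cover all but 4. So r1c2=4.
Step 7. [r3c4∈{2,5}] 2 has one home in row 3: r3c4, so r3c4=2.
Step 8. [r2c6∈{6}] only 6 remains possible at r2c6 ⇒ r2c6=6.
Step 9. [r6c4∈{3}] r6c4's peers cover all but 3 ⇒ r6c4=3.
Step 10. [r2c1∈{2}] r2c1 has the single candidate 2. So r2c1=2.
Step 11. [r5c4∈{6}] r5c4 is down to just 6. So r5c4=6.
Step 12. [r1c4∈{5}] r1c4's peers cover all but 5. So r1c4=5.
Step 13. [r2c4∈{4}] r2c4 is down to just 4, so r2c4=4.
Step 14. [r5c3∈{5}] r5c3 is down to just 5 ⇒ r5c3=5.
Step 15. [r3c2∈{6}] r3c2 has the single candidate 6 ⇒ r3c2=6.
Step 16. [r3c5∈{5}] r3c5 has the single candidate 5 ⇒ r3c5=5.
Step 17. [r4c2∈{3}] nothing but 3 survives at r4c2, so r4c2=3.
Step 18. [r6c1∈{4}] r6c1 is down to just 4. So r6c1=4.
Step 19. [r1c6∈{1}] r1c6 has the single candidate 1 ⇒ r1c6=1.
Step 20. [r5c6∈{2}] nothing but 2 survives at r5c6 ⇒ r5c6=2.
Step 21. [r3c3∈{4}] nothing but 4 survives at r3c3 ⇒ r3c3=4.

Answer: 6 4 3 5 2 1 / 2 5 1 4 3 6 / 1 6 4 2 5 3 / 5 3 2 1 6 4 / 3 1 5 6 4 2 / 4 2 6 3 1 5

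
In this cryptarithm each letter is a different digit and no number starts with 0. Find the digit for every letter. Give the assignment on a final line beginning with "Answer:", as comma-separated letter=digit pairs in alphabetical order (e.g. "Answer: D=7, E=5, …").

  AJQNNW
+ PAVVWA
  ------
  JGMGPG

Step 1. [col 1: W + A ≡ G (mod 10)] several values work for A in column 1 (W + A ≡ G (mod 10), carry-in 0); try A=1. So A=1.
Step 2. [col 1: W + A ≡ G (mod 10)] no forcing yet in column 1 (carry-in 0); W=5 is free and consistent — try it, so W=5.
Step 3. [col 1: W + A ≡ G (mod 10)] column 1 reads W+A+carry(0)=G with W=5, A=1; with digits 1,5 already taken and all letters distinct, the only value for G is 6, so G=6.
Step 4. [col 2: N + W ≡ P (mod 10)] N=8 is one option consistent with column 2 (N + W ≡ P (mod 10), carry-in 0) — take it ⇒ N=8.
Step 5. [col 2: N + W ≡ P (mod 10)] from column 2 (N=8, W=5, carry-in 0, digits 1,5,6,8 already taken and all letters distinct): P must equal 3, so P=3.
Step 6. [col 3: N + V ≡ G (mod 10)] from column 3 (N=8, G=6, carry-in 1, digits 1,3,5,6,8 already taken and all letters distinct): V must equal 7, so V=7.
Step 7. [col 4: Q + V ≡ M (mod 10)] several values work for M in column 4 (Q + V ≡ M (mod 10), carry-in 1); try M=0, so M=0.
Step 8. [col 4: Q + V ≡ M (mod 10)] column 4 reads Q+V+carry(1)=M with V=7, M=0; with digits 0,1,3,5,6,7,8 already taken and all letters distinct, the only value for Q is 2. So Q=2.
Step 9. [col 5: J + A ≡ G (mod 10)] in column 5 we have J+A≡G with carry-in 1; given A=1, G=6 and digits 0,1,2,3,5,6,7,8 already taken and all letters distinct, that pins J to 4. So J=4.

Answer: A=1, G=6, J=4, M=0, N=8, P=3, Q=2, V=7, W=5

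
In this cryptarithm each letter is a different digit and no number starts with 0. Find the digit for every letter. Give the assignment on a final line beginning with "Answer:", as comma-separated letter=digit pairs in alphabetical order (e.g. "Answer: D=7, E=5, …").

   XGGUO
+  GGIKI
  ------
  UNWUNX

Step 1. [col 1: O + I ≡ X (mod 10)] several values work for X in column 1 (O + I ≡ X (mod 10), carry-in 0); try X=2, so X=2.
Step 2. [U] U is the leading digit of a 6-digit sum of two 5-digit numbers; the final carry is exactly 1 ⇒ U=1.
Step 3. [col 1: O + I ≡ X (mod 10)] column 1 (O + I ≡ X (mod 10), carry-in 0) doesn't pin I yet; pick I=3 and continue. So I=3.
Step 4. [col 1: O + I ≡ X (mod 10)] in column 1 we have O+I≡X with carry-in 0; given I=3, X=2 and digits 1,2,3 already taken and all letters distinct, that pins O to 9, so O=9.
Step 5. [col 2: U + K ≡ N (mod 10)] no forcing yet in column 2 (carry-in 1); N=0 is free and consistent — try it. So N=0.
Step 6. [col 2: U + K ≡ N (mod 10)] column 2 reads U+K+carry(1)=N with U=1, N=0; with digits 0,1,2,3,9 already taken and all letters distinct, the only value for K is 8, so K=8.
Step 7. [col 3: G + I ≡ U (mod 10)] column 3 reads G+I+carry(1)=U with I=3, U=1; with digits 0,1,2,3,8,9 already taken and all letters distinct, the only value for G is 7 ⇒ G=7.
Step 8. [col 4: G + G ≡ W (mod 10)] in column 4 we have G+G≡W with carry-in 1; given G=7 and digits 0,1,2,3,7,8,9 already taken and all letters distinct, that pins W to 5 ⇒ W=5.

Answer: G=7, I=3, K=8, N=0, O=9, U=1, W=5, X=2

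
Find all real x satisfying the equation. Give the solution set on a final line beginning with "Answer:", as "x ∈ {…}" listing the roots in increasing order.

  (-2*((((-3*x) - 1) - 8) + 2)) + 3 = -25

Step 1. [(-2*((((-3*x) - 1) - 8) + 2)) + 3 = -25] subtract 3: x sits inside (… + 3), so sub: -2*((((-3*x) - 1) - 8) + 2) = -28.
Step 2. [-2*((((-3*x) - 1) - 8) + 2) = -28] divide by the outer -2 ⇒ div: (((-3*x) - 1) - 8) + 2 = 14.
Step 3. [(((-3*x) - 1) - 8) + 2 = 14] the outer +2 inverts by subtracting 2. So sub: ((-3*x) - 1) - 8 = 12.
Step 4. [((-3*x) - 1) - 8 = 12] add 8: x sits inside (… - 8) ⇒ sub: (-3*x) - 1 = 20.
Step 5. [(-3*x) - 1 = 20] add 1: x sits inside (… - 1) ⇒ sub: -3*x = 21.
Step 6. [-3*x = 21] LHS = -3·(…); ÷-3 both sides ⇒ div: x = -7.

Answer: x ∈ {-7}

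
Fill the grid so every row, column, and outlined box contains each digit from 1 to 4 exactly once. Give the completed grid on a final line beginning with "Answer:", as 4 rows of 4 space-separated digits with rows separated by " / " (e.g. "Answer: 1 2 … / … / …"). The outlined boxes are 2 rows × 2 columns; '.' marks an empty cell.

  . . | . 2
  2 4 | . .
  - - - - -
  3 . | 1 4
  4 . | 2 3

Step 1. [r1c2∈{1,3}] col 2 places 3 nowhere but r1c2. So r1c2=3.
Step 2. [r1c1∈{1}] r1c1 is down to just 1. So r1c1=1.
Step 3. [r3c2∈{2}] only 2 remains possible at r3c2. So r3c2=2.
Step 4. [r2c3∈{3}] r2c3 has the single candidate 3, so r2c3=3.
Step 5. [r4c2∈{1}] nothing but 1 survives at r4c2, so r4c2=1.
Step 6. [r1c3∈{4}] r1c3 has the single candidate 4. So r1c3=4.
Step 7. [r2c4∈{1}] r2c4's peers cover all but 1 ⇒ r2c4=1.

Answer: 1 3 4 2 / 2 4 3 1 / 3 2 1 4 / 4 1 2 3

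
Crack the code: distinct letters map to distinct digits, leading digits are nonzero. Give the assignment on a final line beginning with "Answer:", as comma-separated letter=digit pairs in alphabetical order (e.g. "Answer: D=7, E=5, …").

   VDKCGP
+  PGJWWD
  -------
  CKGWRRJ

Step 1. [col 1: P + D ≡ J (mod 10)] P=8 is one option consistent with column 1 (P + D ≡ J (mod 10), carry-in 0) — take it, so P=8.
Step 2. [col 1: P + D ≡ J (mod 10)] D=9 is one option consistent with column 1 (P + D ≡ J (mod 10), carry-in 0) — take it. So D=9.
Step 3. [C] adding two 6-digit numbers gives at most 6+1 digits, and here it does — C is that final carry and must be 1 ⇒ C=1.
Step 4. [col 1: P + D ≡ J (mod 10)] from column 1 (P=8, D=9, carry-in 0, digits 1,8,9 already taken and all letters distinct): J must equal 7 ⇒ J=7.
Step 5. [col 2: G + W ≡ R (mod 10)] several values work for W in column 2 (G + W ≡ R (mod 10), carry-in 1); try W=2, so W=2.
Step 6. [col 2: G + W ≡ R (mod 10)] no forcing yet in column 2 (carry-in 1); G=0 is free and consistent — try it, so G=0.
Step 7. [col 2: G + W ≡ R (mod 10)] column 2 reads G+W+carry(1)=R with G=0, W=2; with digits 0,1,2,7,8,9 already taken and all letters distinct, the only value for R is 3, so R=3.
Step 8. [col 4: K + J ≡ W (mod 10)] in column 4 we have K+J≡W with carry-in 0; given J=7, W=2 and digits 0,1,2,3,7,8,9 already taken and all letters distinct, that pins K to 5. So K=5.
Step 9. [col 6: V + P ≡ K (mod 10)] in column 6 we have V+P≡K with carry-in 1; given P=8, K=5 and digits 0,1,2,3,5,7,8,9 already taken and all letters distinct, that pins V to 6, so V=6.

Answer: C=1, D=9, G=0, J=7, K=5, P=8, R=3, V=6, W=2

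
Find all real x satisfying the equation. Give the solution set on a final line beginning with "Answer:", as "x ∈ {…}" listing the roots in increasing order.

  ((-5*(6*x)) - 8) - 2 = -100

Step 1. [((-5*(6*x)) - 8) - 2 = -100] 2 comes off first (add 2). So sub: (-5*(6*x)) - 8 = -98.
Step 2. [(-5*(6*x)) - 8 = -98] 8 comes off first (add 8) ⇒ sub: -5*(6*x) = -90.
Step 3. [-5*(6*x) = -90] leading coefficient -5: divide by -5 ⇒ div: 6*x = 18.
Step 4. [6*x = 18] 6 out front; divide by 6 ⇒ div: x = 3.

Answer: x ∈ {3}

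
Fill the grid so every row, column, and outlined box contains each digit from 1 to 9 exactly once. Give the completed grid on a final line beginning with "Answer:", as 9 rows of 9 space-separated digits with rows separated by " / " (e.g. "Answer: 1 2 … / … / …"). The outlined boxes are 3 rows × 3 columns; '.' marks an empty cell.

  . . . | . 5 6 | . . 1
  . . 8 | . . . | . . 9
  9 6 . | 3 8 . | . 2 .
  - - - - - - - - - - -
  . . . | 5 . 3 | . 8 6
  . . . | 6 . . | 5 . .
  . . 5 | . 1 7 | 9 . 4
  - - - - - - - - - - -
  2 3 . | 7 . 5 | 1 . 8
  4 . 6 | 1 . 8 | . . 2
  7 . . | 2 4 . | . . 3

Step 1. [r7c3∈{9}] r7c3's peers cover all but 9. So r7c3=9.
Step 2. [r6c2∈{2,8}] in row 6, 2 fits only at r6c2 ⇒ r6c2=2.
Step 3. [r5c6∈{2,4,9}] 4 has one home in box 5: r5c6, so r5c6=4.
Step 4. [r4c1∈{1}] r4c1 is down to just 1, so r4c1=1.
Step 5. [r1c1∈{3}] only 3 remains possible at r1c1. So r1c1=3.
Step 6. [r5c9∈{7}] r5c9 is down to just 7. So r5c9=7.
Step 7. [r2c4∈{4}] nothing but 4 survives at r2c4. So r2c4=4.
Step 8. [r8c7∈{7}] nothing but 7 survives at r8c7, so r8c7=7.
Step 9. [r3c3∈{1,4,7}] 7 has one home in row 3: r3c3 ⇒ r3c3=7.
Step 10. [r1c2∈{4}] r1c2's peers cover all but 4. So r1c2=4.
Step 11. [r9c2∈{1,5,8}] across row 9, 8 lands solely at r9c2, so r9c2=8.
Step 12. [r9c8∈{5,6,9}] row 9 places 5 nowhere but r9c8 ⇒ r9c8=5.
Step 13. [r5c5∈{2,9}] 2 has one home in row 5: r5c5 ⇒ r5c5=2.
Step 14. [r9c7∈{6}] nothing but 6 survives at r9c7. So r9c7=6.
Step 15. [r2c2∈{1,5}] 1 has one home in col 2: r2c2, so r2c2=1.
Step 16. [r6c8∈{3}] r6c8 is down to just 3, so r6c8=3.
Step 17. [r4c5∈{9}] only 9 remains possible at r4c5. So r4c5=9.
Step 18. [r6c4∈{8}] r6c4 is down to just 8, so r6c4=8.
Step 19. [r2c8∈{6,7}] r2c8 is the only open cell in row 2 admitting 6. So r2c8=6.
Step 20. [r2c5∈{7}] r2c5 is down to just 7 ⇒ r2c5=7.
Step 21. [r5c3∈{3}] nothing but 3 survives at r5c3 ⇒ r5c3=3.
Step 22. [r7c5∈{6}] only 6 remains possible at r7c5 ⇒ r7c5=6.
Step 23. [r1c3∈{2}] only 2 remains possible at r1c3, so r1c3=2.
Step 24. [r9c3∈{1}] nothing but 1 survives at r9c3 ⇒ r9c3=1.
Step 25. [r3c9∈{5}] nothing but 5 survives at r3c9. So r3c9=5.
Step 26. [r8c8∈{9}] r8c8 has the single candidate 9, so r8c8=9.
Step 27. [r4c3∈{4}] only 4 remains possible at r4c3, so r4c3=4.
Step 28. [r2c7∈{3}] r2c7's peers cover all but 3. So r2c7=3.
Step 29. [r5c8∈{1}] nothing but 1 survives at r5c8, so r5c8=1.
Step 30. [r3c7∈{4}] r3c7 has the single candidate 4 ⇒ r3c7=4.
Step 31. [r1c4∈{9}] r1c4 is down to just 9 ⇒ r1c4=9.
Step 32. [r1c8∈{7}] r1c8 is down to just 7, so r1c8=7.
Step 33. [r8c2∈{5}] nothing but 5 survives at r8c2, so r8c2=5.
Step 34. [r7c8∈{4}] r7c8 is down to just 4. So r7c8=4.
Step 35. [r4c2∈{7}] r4c2's peers cover all but 7, so r4c2=7.
Step 36. [r5c1∈{8}] only 8 remains possible at r5c1. So r5c1=8.
Step 37. [r6c1∈{6}] only 6 remains possible at r6c1, so r6c1=6.
Step 38. [r3c6∈{1}] r3c6's peers cover all but 1. So r3c6=1.
Step 39. [r9c6∈{9}] r9c6 is down to just 9 ⇒ r9c6=9.
Step 40. [r4c7∈{2}] nothing but 2 survives at r4c7 ⇒ r4c7=2.
Step 41. [r2c1∈{5}] nothing but 5 survives at r2c1. So r2c1=5.
Step 42. [r5c2∈{9}] only 9 remains possible at r5c2, so r5c2=9.
Step 43. [r1c7∈{8}] only 8 remains possible at r1c7 ⇒ r1c7=8.
Step 44. [r8c5∈{3}] r8c5 has the single candidate 3, so r8c5=3.
Step 45. [r2c6∈{2}] r2c6 is down to just 2 ⇒ r2c6=2.

Answer: 3 4 2 9 5 6 8 7 1 / 5 1 8 4 7 2 3 6 9 / 9 6 7 3 8 1 4 2 5 / 1 7 4 5 9 3 2 8 6 / 8 9 3 6 2 4 5 1 7 / 6 2 5 8 1 7 9 3 4 / 2 3 9 7 6 5 1 4 8 / 4 5 6 1 3 8 7 9 2 / 7 8 1 2 4 9 6 5 3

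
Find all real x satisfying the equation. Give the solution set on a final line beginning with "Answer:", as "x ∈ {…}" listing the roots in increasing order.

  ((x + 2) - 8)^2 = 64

Step 1. [((x + 2) - 8)^2 = 64] LHS squared, RHS 64 ≥ 0: apply √ (±), so sqrt: (x + 2) - 8 = 8 or -8.
Step 2. [(x + 2) - 8 = 8 or -8] 8 comes off first (add 8), so sub: x + 2 = 16 or 0.
Step 3. [x + 2 = 16 or 0] peel the +2: subtract 2 from each side ⇒ sub: x = 14 or -2.

Answer: x ∈ {-2, 14}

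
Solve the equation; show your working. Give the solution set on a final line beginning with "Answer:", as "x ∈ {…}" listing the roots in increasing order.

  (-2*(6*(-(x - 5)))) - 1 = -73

Step 1. [(-2*(6*(-(x - 5)))) - 1 = -73] peel the -1: add 1 from each side, so sub: -2*(6*(-(x - 5))) = -72.
Step 2. [-2*(6*(-(x - 5))) = -72] leading coefficient -2: divide by -2. So div: 6*(-(x - 5)) = 36.
Step 3. [6*(-(x - 5)) = 36] 6·(inner) — divide through by 6, so div: -(x - 5) = 6.
Step 4. [-(x - 5) = 6] leading − — multiply by −1. So neg: x - 5 = -6.
Step 5. [x - 5 = -6] the outer -5 inverts by adding 5 ⇒ sub: x = -1.

Answer: x ∈ {-1}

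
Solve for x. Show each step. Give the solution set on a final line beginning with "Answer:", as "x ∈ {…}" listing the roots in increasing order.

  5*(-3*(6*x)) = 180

Step 1. [5*(-3*(6*x)) = 180] LHS = 5·(…); ÷5 both sides. So div: -3*(6*x) = 36.
Step 2. [-3*(6*x) = 36] LHS = -3·(…); ÷-3 both sides, so div: 6*x = -12.
Step 3. [6*x = -12] 6·(inner) — divide through by 6. So div: x = -2.

Answer: x ∈ {-2}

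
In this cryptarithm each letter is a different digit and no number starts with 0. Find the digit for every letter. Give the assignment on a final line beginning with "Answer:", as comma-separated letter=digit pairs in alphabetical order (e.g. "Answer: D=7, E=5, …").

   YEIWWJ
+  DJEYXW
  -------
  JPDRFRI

Step 1. [col 1: J + W ≡ I (mod 10)] W=2 is one option consistent with column 1 (J + W ≡ I (mod 10), carry-in 0) — take it ⇒ W=2.
Step 2. [col 1: J + W ≡ I (mod 10)] J=1 is one option consistent with column 1 (J + W ≡ I (mod 10), carry-in 0) — take it, so J=1.
Step 3. [col 1: J + W ≡ I (mod 10)] in column 1 we have J+W≡I with carry-in 0; given J=1, W=2 and digits 1,2 already taken and all letters distinct, that pins I to 3. So I=3.
Step 4. [col 2: W + X ≡ R (mod 10)] several values work for R in column 2 (W + X ≡ R (mod 10), carry-in 0); try R=9 ⇒ R=9.
Step 5. [col 2: W + X ≡ R (mod 10)] from column 2 (W=2, R=9, carry-in 0, digits 1,2,3,9 already taken and all letters distinct): X must equal 7 ⇒ X=7.
Step 6. [col 3: W + Y ≡ F (mod 10)] several values work for Y in column 3 (W + Y ≡ F (mod 10), carry-in 0); try Y=8 ⇒ Y=8.
Step 7. [col 3: W + Y ≡ F (mod 10)] from column 3 (W=2, Y=8, carry-in 0, digits 1,2,3,7,8,9 already taken and all letters distinct): F must equal 0, so F=0.
Step 8. [col 4: I + E ≡ R (mod 10)] from column 4 (I=3, R=9, carry-in 1, digits 0,1,2,3,7,8,9 already taken and all letters distinct): E must equal 5 ⇒ E=5.
Step 9. [col 5: E + J ≡ D (mod 10)] in column 5 we have E+J≡D with carry-in 0; given E=5, J=1 and digits 0,1,2,3,5,7,8,9 already taken and all letters distinct, that pins D to 6. So D=6.
Step 10. [col 6: Y + D ≡ P (mod 10)] from column 6 (Y=8, D=6, carry-in 0, digits 0,1,2,3,5,6,7,8,9 already taken and all letters distinct): P must equal 4 ⇒ P=4.

Answer: D=6, E=5, F=0, I=3, J=1, P=4, R=9, W=2, X=7, Y=8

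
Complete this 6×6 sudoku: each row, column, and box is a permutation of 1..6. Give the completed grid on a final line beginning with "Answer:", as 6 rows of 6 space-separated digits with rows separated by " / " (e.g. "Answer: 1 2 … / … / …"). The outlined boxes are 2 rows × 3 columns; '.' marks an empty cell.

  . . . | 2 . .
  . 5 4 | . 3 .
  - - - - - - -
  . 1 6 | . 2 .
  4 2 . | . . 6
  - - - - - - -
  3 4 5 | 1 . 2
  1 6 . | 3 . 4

Step 1. [r1c3∈{1,3}] 1 has one home in col 3: r1c3. So r1c3=1.
Step 2. [r4c4∈{5}] r4c4's peers cover all but 5 ⇒ r4c4=5.
Step 3. [r2c4∈{6}] nothing but 6 survives at r2c4 ⇒ r2c4=6.
Step 4. [r1c5∈{4,5}] 4 has one home in row 1: r1c5 ⇒ r1c5=4.
Step 5. [r1c6∈{5}] r1c6 has the single candidate 5 ⇒ r1c6=5.
Step 6. [r5c5∈{6}] r5c5 is down to just 6 ⇒ r5c5=6.
Step 7. [r1c2∈{3}] r1c2's peers cover all but 3, so r1c2=3.
Step 8. [r3c1∈{5}] r3c1 has the single candidate 5 ⇒ r3c1=5.
Step 9. [r4c3∈{3}] r4c3's peers cover all but 3. So r4c3=3.
Step 10. [r4c5∈{1}] r4c5's peers cover all but 1. So r4c5=1.
Step 11. [r3c6∈{3}] r3c6 is down to just 3. So r3c6=3.
Step 12. [r3c4∈{4}] r3c4 has the single candidate 4. So r3c4=4.
Step 13. [r6c3∈{2}] r6c3 is down to just 2 ⇒ r6c3=2.
Step 14. [r2c1∈{2}] nothing but 2 survives at r2c1. So r2c1=2.
Step 15. [r6c5∈{5}] only 5 remains possible at r6c5, so r6c5=5.
Step 16. [r2c6∈{1}] r2c6 is down to just 1, so r2c6=1.
Step 17. [r1c1∈{6}] r1c1's peers cover all but 6 ⇒ r1c1=6.

Answer: 6 3 1 2 4 5 / 2 5 4 6 3 1 / 5 1 6 4 2 3 / 4 2 3 5 1 6 / 3 4 5 1 6 2 / 1 6 2 3 5 4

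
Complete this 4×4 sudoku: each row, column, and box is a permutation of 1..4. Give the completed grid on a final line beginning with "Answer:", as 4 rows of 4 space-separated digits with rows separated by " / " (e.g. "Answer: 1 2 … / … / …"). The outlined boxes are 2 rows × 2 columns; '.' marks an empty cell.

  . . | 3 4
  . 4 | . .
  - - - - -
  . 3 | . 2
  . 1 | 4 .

Step 1. [r4c1∈{2}] r4c1 has the single candidate 2, so r4c1=2.
Step 2. [r2c4∈{1}] nothing but 1 survives at r2c4, so r2c4=1.
Step 3. [r3c1∈{4}] r3c1 is down to just 4, so r3c1=4.
Step 4. [r1c2∈{2}] r1c2's peers cover all but 2, so r1c2=2.
Step 5. [r4c4∈{3}] nothing but 3 survives at r4c4, so r4c4=3.
Step 6. [r2c3∈{2}] nothing but 2 survives at r2c3. So r2c3=2.
Step 7. [r2c1∈{3}] r2c1's peers cover all but 3, so r2c1=3.
Step 8. [r3c3∈{1}] r3c3 has the single candidate 1 ⇒ r3c3=1.
Step 9. [r1c1∈{1}] r1c1 has the single candidate 1 ⇒ r1c1=1.

Answer: 1 2 3 4 / 3 4 2 1 / 4 3 1 2 / 2 1 4 3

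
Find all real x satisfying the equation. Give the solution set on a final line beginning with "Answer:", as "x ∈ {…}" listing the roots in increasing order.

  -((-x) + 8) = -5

Step 1. [-((-x) + 8) = -5] leading − — multiply by −1 ⇒ neg: (-x) + 8 = 5.
Step 2. [(-x) + 8 = 5] peel the +8: subtract 8 from each side. So sub: -x = -3.
Step 3. [-x = -3] leading − — multiply by −1 ⇒ neg: x = 3.

Answer: x ∈ {3}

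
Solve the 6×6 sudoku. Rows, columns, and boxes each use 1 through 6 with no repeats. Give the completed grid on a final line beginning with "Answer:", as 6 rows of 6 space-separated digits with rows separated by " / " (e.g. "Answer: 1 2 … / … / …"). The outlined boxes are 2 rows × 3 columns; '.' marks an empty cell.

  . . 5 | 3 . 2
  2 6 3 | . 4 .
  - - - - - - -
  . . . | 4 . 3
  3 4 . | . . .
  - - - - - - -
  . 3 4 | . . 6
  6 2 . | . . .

Step 1. [r6c3∈{1}] r6c3 is down to just 1, so r6c3=1.
Step 2. [r6c4∈{5}] r6c4 has the single candidate 5 ⇒ r6c4=5.
Step 3. [r4c4∈{1,2,6}] in col 4, 6 fits only at r4c4, so r4c4=6.
Step 4. [r1c2∈{1}] r1c2 has the single candidate 1 ⇒ r1c2=1.
Step 5. [r5c4∈{1,2}] in col 4, 2 fits only at r5c4, so r5c4=2.
Step 6. [r3c2∈{5}] only 5 remains possible at r3c2, so r3c2=5.
Step 7. [r4c5∈{1,2,5}] across col 5, 5 lands solely at r4c5, so r4c5=5.
Step 8. [r4c6∈{1}] only 1 remains possible at r4c6 ⇒ r4c6=1.
Step 9. [r3c5∈{2}] r3c5 is down to just 2 ⇒ r3c5=2.
Step 10. [r2c4∈{1}] r2c4 is down to just 1. So r2c4=1.
Step 11. [r3c1∈{1}] only 1 remains possible at r3c1 ⇒ r3c1=1.
Step 12. [r4c3∈{2}] only 2 remains possible at r4c3. So r4c3=2.
Step 13. [r1c5∈{6}] r1c5's peers cover all but 6. So r1c5=6.
Step 14. [r5c5∈{1}] only 1 remains possible at r5c5 ⇒ r5c5=1.
Step 15. [r6c6∈{4}] nothing but 4 survives at r6c6, so r6c6=4.
Step 16. [r1c1∈{4}] only 4 remains possible at r1c1, so r1c1=4.
Step 17. [r3c3∈{6}] r3c3's peers cover all but 6, so r3c3=6.
Step 18. [r5c1∈{5}] r5c1 has the single candidate 5 ⇒ r5c1=5.
Step 19. [r6c5∈{3}] nothing but 3 survives at r6c5 ⇒ r6c5=3.
Step 20. [r2c6∈{5}] only 5 remains possible at r2c6, so r2c6=5.

Answer: 4 1 5 3 6 2 / 2 6 3 1 4 5 / 1 5 6 4 2 3 / 3 4 2 6 5 1 / 5 3 4 2 1 6 / 6 2 1 5 3 4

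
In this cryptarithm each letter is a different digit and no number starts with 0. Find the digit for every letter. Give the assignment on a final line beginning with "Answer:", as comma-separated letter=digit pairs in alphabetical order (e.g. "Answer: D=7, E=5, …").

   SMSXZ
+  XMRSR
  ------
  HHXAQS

Step 1. [col 1: Z + R ≡ S (mod 10)] several values work for S in column 1 (Z + R ≡ S (mod 10), carry-in 0); try S=4. So S=4.
Step 2. [col 1: Z + R ≡ S (mod 10)] several values work for R in column 1 (Z + R ≡ S (mod 10), carry-in 0); try R=5, so R=5.
Step 3. [H] the sum has 6 digits but both addends have 5; that extra leading digit H is the final carry, namely 1 ⇒ H=1.
Step 4. [col 1: Z + R ≡ S (mod 10)] column 1: given R=5, S=4, carry-in 0, and digits 1,4,5 already taken and all letters distinct, Z+R≡S (mod 10) forces Z=9, so Z=9.
Step 5. [col 2: X + S ≡ Q (mod 10)] Q=2 is one option consistent with column 2 (X + S ≡ Q (mod 10), carry-in 1) — take it, so Q=2.
Step 6. [col 2: X + S ≡ Q (mod 10)] in column 2 we have X+S≡Q with carry-in 1; given S=4, Q=2 and digits 1,2,4,5,9 already taken and all letters distinct, that pins X to 7, so X=7.
Step 7. [col 3: S + R ≡ A (mod 10)] column 3 reads S+R+carry(1)=A with S=4, R=5; with digits 1,2,4,5,7,9 already taken and all letters distinct, the only value for A is 0 ⇒ A=0.
Step 8. [col 4: M + M ≡ X (mod 10)] no forcing yet in column 4 (carry-in 1); M=3 is free and consistent — try it. So M=3.

Answer: A=0, H=1, M=3, Q=2, R=5, S=4, X=7, Z=9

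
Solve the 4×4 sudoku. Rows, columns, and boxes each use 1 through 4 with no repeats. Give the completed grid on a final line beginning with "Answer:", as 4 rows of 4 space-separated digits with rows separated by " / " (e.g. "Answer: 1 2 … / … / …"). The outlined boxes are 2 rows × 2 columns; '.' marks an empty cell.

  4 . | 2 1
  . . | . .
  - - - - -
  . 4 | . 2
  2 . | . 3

Step 1. [r4c2∈{1}] r4c2 is down to just 1 ⇒ r4c2=1.
Step 2. [r2c3∈{3,4}] 3 has one home in col 3: r2c3. So r2c3=3.
Step 3. [r2c1∈{1}] nothing but 1 survives at r2c1, so r2c1=1.
Step 4. [r3c3∈{1}] r3c3 has the single candidate 1. So r3c3=1.
Step 5. [r2c4∈{4}] only 4 remains possible at r2c4 ⇒ r2c4=4.
Step 6. [r1c2∈{3}] r1c2 has the single candidate 3 ⇒ r1c2=3.
Step 7. [r4c3∈{4}] r4c3 has the single candidate 4 ⇒ r4c3=4.
Step 8. [r2c2∈{2}] r2c2 is down to just 2 ⇒ r2c2=2.
Step 9. [r3c1∈{3}] r3c1 has the single candidate 3 ⇒ r3c1=3.

Answer: 4 3 2 1 / 1 2 3 4 / 3 4 1 2 / 2 1 4 3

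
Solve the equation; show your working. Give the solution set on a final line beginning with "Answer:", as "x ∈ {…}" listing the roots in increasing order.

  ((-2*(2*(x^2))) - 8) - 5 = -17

Step 1. [((-2*(2*(x^2))) - 8) - 5 = -17] peel the -5: add 5 from each side ⇒ sub: (-2*(2*(x^2))) - 8 = -12.
Step 2. [(-2*(2*(x^2))) - 8 = -12] -2 | LHS and -2 | -12: pull -2 out, so factor: (2*(x^2)) + 4 = 6.
Step 3. [(2*(x^2)) + 4 = 6] 4 comes off first (subtract 4) ⇒ sub: 2*(x^2) = 2.
Step 4. [2*(x^2) = 2] 2 out front; divide by 2 ⇒ div: x^2 = 1.
Step 5. [x^2 = 1] √ both sides: 1 ≥ 0 gives two branches ⇒ sqrt: x = 1 or -1.

Answer: x ∈ {-1, 1}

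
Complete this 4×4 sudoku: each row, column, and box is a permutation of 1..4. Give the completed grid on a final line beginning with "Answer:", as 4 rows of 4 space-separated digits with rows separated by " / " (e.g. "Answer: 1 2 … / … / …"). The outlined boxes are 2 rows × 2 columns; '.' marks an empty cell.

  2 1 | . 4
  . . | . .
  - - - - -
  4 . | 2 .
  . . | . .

Step 1. [r2c1∈{3}] r2c1 is down to just 3, so r2c1=3.
Step 2. [r3c4∈{1,3}] in row 3, 1 fits only at r3c4 ⇒ r3c4=1.
Step 3. [r4c4∈{3}] nothing but 3 survives at r4c4. So r4c4=3.
Step 4. [r4c3∈{4}] r4c3 is down to just 4 ⇒ r4c3=4.
Step 5. [r1c3∈{3}] nothing but 3 survives at r1c3 ⇒ r1c3=3.
Step 6. [r4c2∈{2}] r4c2's peers cover all but 2, so r4c2=2.
Step 7. [r4c1∈{1}] nothing but 1 survives at r4c1. So r4c1=1.
Step 8. [r2c4∈{2}] nothing but 2 survives at r2c4. So r2c4=2.
Step 9. [r2c2∈{4}] nothing but 4 survives at r2c2 ⇒ r2c2=4.
Step 10. [r2c3∈{1}] r2c3's peers cover all but 1 ⇒ r2c3=1.
Step 11. [r3c2∈{3}] r3c2's peers cover all but 3. So r3c2=3.

Answer: 2 1 3 4 / 3 4 1 2 / 4 3 2 1 / 1 2 4 3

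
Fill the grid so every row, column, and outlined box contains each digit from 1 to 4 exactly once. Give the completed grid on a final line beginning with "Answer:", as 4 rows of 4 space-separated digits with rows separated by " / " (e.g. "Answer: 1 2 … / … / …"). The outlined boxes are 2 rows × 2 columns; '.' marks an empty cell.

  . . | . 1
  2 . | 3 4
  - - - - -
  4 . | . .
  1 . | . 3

Step 1. [r3c4∈{2}] nothing but 2 survives at r3c4. So r3c4=2.
Step 2. [r3c2∈{3}] r3c2's peers cover all but 3, so r3c2=3.
Step 3. [r1c1∈{3}] only 3 remains possible at r1c1. So r1c1=3.
Step 4. [r1c2∈{4}] r1c2's peers cover all but 4, so r1c2=4.
Step 5. [r2c2∈{1}] only 1 remains possible at r2c2, so r2c2=1.
Step 6. [r3c3∈{1}] r3c3 is down to just 1 ⇒ r3c3=1.
Step 7. [r1c3∈{2}] r1c3 is down to just 2. So r1c3=2.
Step 8. [r4c2∈{2}] r4c2 is down to just 2, so r4c2=2.
Step 9. [r4c3∈{4}] r4c3 is down to just 4, so r4c3=4.

Answer: 3 4 2 1 / 2 1 3 4 / 4 3 1 2 / 1 2 4 3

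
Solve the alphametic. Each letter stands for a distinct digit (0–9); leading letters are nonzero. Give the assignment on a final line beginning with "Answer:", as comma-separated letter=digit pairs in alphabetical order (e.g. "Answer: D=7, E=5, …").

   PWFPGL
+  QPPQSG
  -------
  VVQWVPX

Step 1. [V] V is the leading digit of a 7-digit sum of two 6-digit numbers; the final carry is exactly 1 ⇒ V=1.
Step 2. [col 1: L + G ≡ X (mod 10)] G=2 is one option consistent with column 1 (L + G ≡ X (mod 10), carry-in 0) — take it. So G=2.
Step 3. [col 1: L + G ≡ X (mod 10)] L=7 is one option consistent with column 1 (L + G ≡ X (mod 10), carry-in 0) — take it. So L=7.
Step 4. [col 1: L + G ≡ X (mod 10)] column 1 reads L+G+carry(0)=X with L=7, G=2; with digits 1,2,7 already taken and all letters distinct, the only value for X is 9 ⇒ X=9.
Step 5. [col 2: G + S ≡ P (mod 10)] several values work for P in column 2 (G + S ≡ P (mod 10), carry-in 0); try P=5. So P=5.
Step 6. [col 2: G + S ≡ P (mod 10)] column 2 reads G+S+carry(0)=P with G=2, P=5; with digits 1,2,5,7,9 already taken and all letters distinct, the only value for S is 3. So S=3.
Step 7. [col 3: P + Q ≡ V (mod 10)] in column 3 we have P+Q≡V with carry-in 0; given P=5, V=1 and digits 1,2,3,5,7,9 already taken and all letters distinct, that pins Q to 6. So Q=6.
Step 8. [col 4: F + P ≡ W (mod 10)] no forcing yet in column 4 (carry-in 1); F=4 is free and consistent — try it. So F=4.
Step 9. [col 4: F + P ≡ W (mod 10)] column 4: given F=4, P=5, carry-in 1, and digits 1,2,3,4,5,6,7,9 already taken and all letters distinct, F+P≡W (mod 10) forces W=0 ⇒ W=0.

Answer: F=4, G=2, L=7, P=5, Q=6, S=3, V=1, W=0, X=9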